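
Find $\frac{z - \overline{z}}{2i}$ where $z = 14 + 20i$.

z - conjugate(z) = 2bi
(z - conjugate(z))/(2i) = 2bi/(2i) = b = 20


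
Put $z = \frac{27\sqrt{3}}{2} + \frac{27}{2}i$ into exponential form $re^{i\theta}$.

r = |z| = sqrt((27*sqrt(3)/2)^2 + (27/2)^2) = sqrt(2187/4 + 729/4) = sqrt(729) = 27
θ = arctan(b/a) = arctan(13.5/23.3827) (quadrant-adjusted) = 30° = π/6
z = 27e^(i*π/6)


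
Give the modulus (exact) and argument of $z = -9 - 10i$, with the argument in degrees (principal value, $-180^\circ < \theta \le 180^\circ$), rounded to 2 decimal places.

|z| = sqrt((-9)^2 + (-10)^2) = sqrt(181)
arg(z) = arctan(b/a) = arctan(-10/-9) (quadrant-adjusted) = -131.99°


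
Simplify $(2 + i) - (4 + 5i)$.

(2 - 4) + (1 - 5)i = -2 - 4i


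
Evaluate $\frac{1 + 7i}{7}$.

Divisor is real, so divide each part by 7:
= 1/7 + i


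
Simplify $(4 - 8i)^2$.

(a + bi)^2 = a^2 - b^2 + 2abi
= 4^2 - (-8)^2 + 2*4*(-8)i
= -48 - 64i


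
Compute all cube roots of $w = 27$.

|w| = 27, arg(w) = 0°
Root modulus = 27^(1/3) = 3
Root arguments: θ_k = (0° + 360°k)/3 for k = 0, 1, ..., 2
Roots: 3, -3/2 + (3*sqrt(3)/2)i, -3/2 - (3*sqrt(3)/2)i


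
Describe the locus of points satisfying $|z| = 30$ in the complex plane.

|z| = 30 means sqrt(x^2 + y^2) = 30
This is a circle of radius 30 centered at the origin


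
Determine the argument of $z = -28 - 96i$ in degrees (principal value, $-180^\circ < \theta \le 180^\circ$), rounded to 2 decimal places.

θ = arctan(b/a) = arctan(-96/-28) (quadrant-adjusted) = -106.26°


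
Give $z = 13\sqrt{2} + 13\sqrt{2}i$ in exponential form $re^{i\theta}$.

r = |z| = sqrt((13*sqrt(2))^2 + (13*sqrt(2))^2) = sqrt(338 + 338) = sqrt(676) = 26
θ = arctan(b/a) = arctan(18.3848/18.3848) (quadrant-adjusted) = 45° = π/4
z = 26e^(i*π/4)


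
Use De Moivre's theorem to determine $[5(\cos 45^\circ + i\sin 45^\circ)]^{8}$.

By De Moivre: z^n = r^n(cos(nθ) + i sin(nθ))
= 5^8(cos(8*45°) + i sin(8*45°))
= 390625(cos 0° + i sin 0°)
= 390625


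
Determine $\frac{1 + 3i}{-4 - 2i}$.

Multiply numerator and denominator by conjugate (-4 + 2i):
= (1 + 3i)(-4 + 2i) / ((-4)^2 + (-2)^2)
= (-10 - 10i) / 20
Divide through by 10: (-1 - i) / 2
= -1/2 - (1/2)i


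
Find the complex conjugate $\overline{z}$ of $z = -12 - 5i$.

If z = a + bi, then conjugate(z) = a - bi
conjugate(-12 - 5i) = -12 + 5i


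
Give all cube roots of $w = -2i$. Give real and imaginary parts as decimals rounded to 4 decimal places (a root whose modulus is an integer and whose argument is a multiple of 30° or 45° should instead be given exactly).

|w| = 2, arg(w) = 270°
Root modulus = 2^(1/3) ≈ 1.259921
Root arguments: θ_k = (270° + 360°k)/3 for k = 0, 1, ..., 2
Compute each root as (root modulus)(cos θ_k + i sin θ_k) using full-precision intermediates, then round to 4 decimal places.
Roots: 1.2599i, -1.0911 - 0.6300i, 1.0911 - 0.6300i


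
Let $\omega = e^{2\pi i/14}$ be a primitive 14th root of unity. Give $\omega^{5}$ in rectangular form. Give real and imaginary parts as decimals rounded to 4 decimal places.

ω^5 = e^(2πi·5/14) = e^(i·5π/7)
= cos(5π/7) + i sin(5π/7)
= -0.6235 + 0.7818i


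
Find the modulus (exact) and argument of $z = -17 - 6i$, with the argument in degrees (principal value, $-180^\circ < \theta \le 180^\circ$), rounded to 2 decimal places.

|z| = sqrt((-17)^2 + (-6)^2) = sqrt(325)
arg(z) = arctan(b/a) = arctan(-6/-17) (quadrant-adjusted) = -160.56°


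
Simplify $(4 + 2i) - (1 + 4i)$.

(4 - 1) + (2 - 4)i = 3 - 2i


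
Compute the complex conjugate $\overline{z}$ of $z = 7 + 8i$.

If z = a + bi, then conjugate(z) = a - bi
conjugate(7 + 8i) = 7 - 8i


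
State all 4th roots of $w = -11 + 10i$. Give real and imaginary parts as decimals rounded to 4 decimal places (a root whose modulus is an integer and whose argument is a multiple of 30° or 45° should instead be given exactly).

|w| = sqrt(221) ≈ 14.866069, arg(w) ≈ 137.726311°
Root modulus = sqrt(221)^(1/4) ≈ 1.963582
Root arguments: θ_k = (arg(w) + 360°k)/4 for k = 0, 1, ..., 3
Compute each root as (root modulus)(cos θ_k + i sin θ_k) using full-precision intermediates, then round to 4 decimal places.
Roots: 1.6196 + 1.1103i, -1.1103 + 1.6196i, -1.6196 - 1.1103i, 1.1103 - 1.6196i


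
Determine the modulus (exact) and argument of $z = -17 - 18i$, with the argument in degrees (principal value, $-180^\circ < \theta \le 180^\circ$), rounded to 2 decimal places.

|z| = sqrt((-17)^2 + (-18)^2) = sqrt(613)
arg(z) = arctan(b/a) = arctan(-18/-17) (quadrant-adjusted) = -133.36°


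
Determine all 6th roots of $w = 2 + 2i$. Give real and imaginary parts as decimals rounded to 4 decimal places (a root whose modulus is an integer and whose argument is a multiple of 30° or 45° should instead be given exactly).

|w| = sqrt(8) ≈ 2.828427, arg(w) = 45°
Root modulus = sqrt(8)^(1/6) ≈ 1.189207
Root arguments: θ_k = (45° + 360°k)/6 for k = 0, 1, ..., 5
Compute each root as (root modulus)(cos θ_k + i sin θ_k) using full-precision intermediates, then round to 4 decimal places.
Roots: 1.1790 + 0.1552i, 0.4551 + 1.0987i, -0.7239 + 0.9435i, -1.1790 - 0.1552i, -0.4551 - 1.0987i, 0.7239 - 0.9435i


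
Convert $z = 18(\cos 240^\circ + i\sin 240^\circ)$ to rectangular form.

a = r cos θ = 18 * -1/2 = -9
b = r sin θ = 18 * -sqrt(3)/2 = -9*sqrt(3)
z = -9 - 9*sqrt(3)i


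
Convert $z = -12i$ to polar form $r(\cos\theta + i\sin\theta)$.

r = |z| = sqrt(a^2 + b^2) = sqrt((0)^2 + (-12)^2) = sqrt(0 + 144) = sqrt(144) = 12
a = 0 and b < 0, so z lies on the negative imaginary axis: θ = 270°
z = 12(cos 270° + i sin 270°)


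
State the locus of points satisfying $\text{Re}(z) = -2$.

Re(z) = x where z = x + yi; the equation x = -2 is satisfied by all points with that x-coordinate
Locus: Vertical line x = -2


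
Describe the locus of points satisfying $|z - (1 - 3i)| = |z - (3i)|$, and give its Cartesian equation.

|z - z1| = |z - z2| means z is equidistant from z1 and z2,
i.e. the perpendicular bisector of the segment from (1, -3) to (0, 3) (midpoint (1/2, 0)).
With z = x + yi, square both sides:
(x - 1)^2 + (y - (-3))^2 = (x - 0)^2 + (y - 3)^2
The x^2 and y^2 terms cancel: -2x + 12y = 9 - 10 = -1
Simplify: 2x - 12y = 1
Locus: Perpendicular bisector of the segment from (1, -3) to (0, 3): the line 2x - 12y = 1


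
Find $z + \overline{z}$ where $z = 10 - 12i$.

z + conjugate(z) = (a + bi) + (a - bi) = 2a
= 2 * 10 = 20


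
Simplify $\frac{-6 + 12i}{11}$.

Divisor is real, so divide each part by 11:
= -6/11 + (12/11)i


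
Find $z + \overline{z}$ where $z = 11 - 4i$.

z + conjugate(z) = (a + bi) + (a - bi) = 2a
= 2 * 11 = 22


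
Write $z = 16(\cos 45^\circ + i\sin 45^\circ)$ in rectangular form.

a = r cos θ = 16 * sqrt(2)/2 = 8*sqrt(2)
b = r sin θ = 16 * sqrt(2)/2 = 8*sqrt(2)
z = 8*sqrt(2) + 8*sqrt(2)i


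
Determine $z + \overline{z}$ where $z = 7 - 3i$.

z + conjugate(z) = (a + bi) + (a - bi) = 2a
= 2 * 7 = 14


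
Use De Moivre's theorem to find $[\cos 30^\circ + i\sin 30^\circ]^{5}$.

By De Moivre: z^n = r^n(cos(nθ) + i sin(nθ))
= 1^5(cos(5*30°) + i sin(5*30°))
= 1(cos 150° + i sin 150°)
= -sqrt(3)/2 + (1/2)i


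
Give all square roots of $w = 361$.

|w| = 361, arg(w) = 0°
Root modulus = 361^(1/2) = 19
Root arguments: θ_k = (0° + 360°k)/2 for k = 0, 1, ..., 1
Roots: 19, -19


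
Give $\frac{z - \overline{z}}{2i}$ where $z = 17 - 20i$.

z - conjugate(z) = 2bi
(z - conjugate(z))/(2i) = 2bi/(2i) = b = -20


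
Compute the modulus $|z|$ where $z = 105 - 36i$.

|z| = sqrt(a^2 + b^2) = sqrt(105^2 + (-36)^2) = sqrt(12321) = 111


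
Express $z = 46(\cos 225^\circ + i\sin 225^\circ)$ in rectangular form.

a = r cos θ = 46 * -sqrt(2)/2 = -23*sqrt(2)
b = r sin θ = 46 * -sqrt(2)/2 = -23*sqrt(2)
z = -23*sqrt(2) - 23*sqrt(2)i


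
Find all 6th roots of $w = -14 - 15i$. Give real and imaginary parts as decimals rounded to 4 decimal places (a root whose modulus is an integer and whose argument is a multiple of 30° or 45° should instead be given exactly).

|w| = sqrt(421) ≈ 20.518285, arg(w) ≈ 226.974934°
Root modulus = sqrt(421)^(1/6) ≈ 1.654589
Root arguments: θ_k = (arg(w) + 360°k)/6 for k = 0, 1, ..., 5
Compute each root as (root modulus)(cos θ_k + i sin θ_k) using full-precision intermediates, then round to 4 decimal places.
Roots: 1.3069 + 1.0148i, -0.2254 + 1.6392i, -1.5323 + 0.6244i, -1.3069 - 1.0148i, 0.2254 - 1.6392i, 1.5323 - 0.6244i


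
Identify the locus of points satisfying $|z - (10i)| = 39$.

|z - z0| = r describes a circle centered at z0 with radius r
Here z0 = 10i and r = 39
Locus: Circle centered at (0, 10) with radius 39


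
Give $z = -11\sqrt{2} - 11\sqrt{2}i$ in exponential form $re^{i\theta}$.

r = |z| = sqrt((-11*sqrt(2))^2 + (-11*sqrt(2))^2) = sqrt(242 + 242) = sqrt(484) = 22
θ = arctan(b/a) = arctan(-15.5563/-15.5563) (quadrant-adjusted) = -135° = -3π/4
z = 22e^(-i*3π/4)


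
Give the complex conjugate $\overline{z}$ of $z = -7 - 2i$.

If z = a + bi, then conjugate(z) = a - bi
conjugate(-7 - 2i) = -7 + 2i


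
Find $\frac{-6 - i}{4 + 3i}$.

Multiply numerator and denominator by conjugate (4 - 3i):
= (-6 - i)(4 - 3i) / (4^2 + 3^2)
= (-27 + 14i) / 25
= -27/25 + (14/25)i


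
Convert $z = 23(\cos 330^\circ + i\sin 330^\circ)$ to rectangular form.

a = r cos θ = 23 * sqrt(3)/2 = 23*sqrt(3)/2
b = r sin θ = 23 * -1/2 = -23/2
z = 23*sqrt(3)/2 - (23/2)i


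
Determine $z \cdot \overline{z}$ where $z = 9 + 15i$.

z * conjugate(z) = |z|^2 = a^2 + b^2
= 9^2 + 15^2 = 306


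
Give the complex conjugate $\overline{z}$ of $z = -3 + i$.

If z = a + bi, then conjugate(z) = a - bi
conjugate(-3 + i) = -3 - i


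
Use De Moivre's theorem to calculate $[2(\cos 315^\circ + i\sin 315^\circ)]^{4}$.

By De Moivre: z^n = r^n(cos(nθ) + i sin(nθ))
= 2^4(cos(4*315°) + i sin(4*315°))
= 16(cos 180° + i sin 180°)
= -16


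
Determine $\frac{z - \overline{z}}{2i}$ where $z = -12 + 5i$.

z - conjugate(z) = 2bi
(z - conjugate(z))/(2i) = 2bi/(2i) = b = 5


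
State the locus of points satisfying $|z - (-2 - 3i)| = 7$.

|z - z0| = r describes a circle centered at z0 with radius r
Here z0 = -2 - 3i and r = 7
Locus: Circle centered at (-2, -3) with radius 7


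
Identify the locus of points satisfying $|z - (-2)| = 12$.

|z - z0| = r describes a circle centered at z0 with radius r
Here z0 = -2 and r = 12
Locus: Circle centered at (-2, 0) with radius 12


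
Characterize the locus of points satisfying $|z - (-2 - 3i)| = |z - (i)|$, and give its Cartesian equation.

|z - z1| = |z - z2| means z is equidistant from z1 and z2,
i.e. the perpendicular bisector of the segment from (-2, -3) to (0, 1) (midpoint (-1, -1)).
With z = x + yi, square both sides:
(x - (-2))^2 + (y - (-3))^2 = (x - 0)^2 + (y - 1)^2
The x^2 and y^2 terms cancel: 4x + 8y = 1 - 13 = -12
Simplify: x + 2y = -3
Locus: Perpendicular bisector of the segment from (-2, -3) to (0, 1): the line x + 2y = -3


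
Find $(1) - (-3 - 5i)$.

(1 - (-3)) + (0 - (-5))i = 4 + 5i


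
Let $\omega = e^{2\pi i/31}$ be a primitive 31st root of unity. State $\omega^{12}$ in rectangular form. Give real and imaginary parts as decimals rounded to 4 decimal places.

ω^12 = e^(2πi·12/31) = e^(i·24π/31)
= cos(24π/31) + i sin(24π/31)
= -0.7588 + 0.6514i


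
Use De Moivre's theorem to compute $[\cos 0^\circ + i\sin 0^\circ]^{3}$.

By De Moivre: z^n = r^n(cos(nθ) + i sin(nθ))
= 1^3(cos(3*0°) + i sin(3*0°))
= 1(cos 0° + i sin 0°)
= 1


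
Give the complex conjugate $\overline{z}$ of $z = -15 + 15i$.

If z = a + bi, then conjugate(z) = a - bi
conjugate(-15 + 15i) = -15 - 15i


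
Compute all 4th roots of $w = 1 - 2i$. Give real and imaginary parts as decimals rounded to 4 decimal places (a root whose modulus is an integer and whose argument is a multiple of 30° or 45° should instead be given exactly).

|w| = sqrt(5) ≈ 2.236068, arg(w) ≈ 296.565051°
Root modulus = sqrt(5)^(1/4) ≈ 1.222845
Root arguments: θ_k = (arg(w) + 360°k)/4 for k = 0, 1, ..., 3
Compute each root as (root modulus)(cos θ_k + i sin θ_k) using full-precision intermediates, then round to 4 decimal places.
Roots: 0.3342 + 1.1763i, -1.1763 + 0.3342i, -0.3342 - 1.1763i, 1.1763 - 0.3342i


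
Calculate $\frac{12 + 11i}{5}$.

Divisor is real, so divide each part by 5:
= 12/5 + (11/5)i


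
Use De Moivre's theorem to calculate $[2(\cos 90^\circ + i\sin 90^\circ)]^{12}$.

By De Moivre: z^n = r^n(cos(nθ) + i sin(nθ))
= 2^12(cos(12*90°) + i sin(12*90°))
= 4096(cos 0° + i sin 0°)
= 4096


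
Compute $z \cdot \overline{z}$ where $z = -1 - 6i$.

z * conjugate(z) = |z|^2 = a^2 + b^2
= (-1)^2 + (-6)^2 = 37


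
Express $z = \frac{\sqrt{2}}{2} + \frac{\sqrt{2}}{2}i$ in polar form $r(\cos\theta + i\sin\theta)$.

r = |z| = sqrt(a^2 + b^2) = sqrt((sqrt(2)/2)^2 + (sqrt(2)/2)^2) = sqrt(1/2 + 1/2) = sqrt(1) = 1
θ = arctan(b/a) = arctan(0.7071/0.7071) (quadrant-adjusted) = 45°
z = 1(cos 45° + i sin 45°)


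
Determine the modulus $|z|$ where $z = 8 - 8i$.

|z| = sqrt(a^2 + b^2) = sqrt(8^2 + (-8)^2) = sqrt(128) = sqrt(128)


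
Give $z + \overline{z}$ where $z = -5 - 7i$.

z + conjugate(z) = (a + bi) + (a - bi) = 2a
= 2 * (-5) = -10


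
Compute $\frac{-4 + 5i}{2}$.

Divisor is real, so divide each part by 2:
= -2 + (5/2)i


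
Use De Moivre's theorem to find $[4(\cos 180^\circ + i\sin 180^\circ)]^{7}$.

By De Moivre: z^n = r^n(cos(nθ) + i sin(nθ))
= 4^7(cos(7*180°) + i sin(7*180°))
= 16384(cos 180° + i sin 180°)
= -16384


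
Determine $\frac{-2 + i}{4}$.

Divisor is real, so divide each part by 4:
= -1/2 + (1/4)i


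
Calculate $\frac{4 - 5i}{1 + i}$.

Multiply numerator and denominator by conjugate (1 - i):
= (4 - 5i)(1 - i) / (1^2 + 1^2)
= (-1 - 9i) / 2
= -1/2 - (9/2)i


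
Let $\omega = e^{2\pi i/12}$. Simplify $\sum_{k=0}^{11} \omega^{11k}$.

Let ζ = ω^11 = e^(2πi·11/12). Since 12 ∤ 11, ζ ≠ 1.
Sum = Σ_{k=0}^{11} ζ^k = (ζ^12 - 1)/(ζ - 1) = (ω^{11·12} - 1)/(ζ - 1) = (1 - 1)/(ζ - 1) = 0


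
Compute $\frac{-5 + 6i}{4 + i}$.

Multiply numerator and denominator by conjugate (4 - i):
= (-5 + 6i)(4 - i) / (4^2 + 1^2)
= (-14 + 29i) / 17
= -14/17 + (29/17)i


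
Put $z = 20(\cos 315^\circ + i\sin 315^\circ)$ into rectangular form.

a = r cos θ = 20 * sqrt(2)/2 = 10*sqrt(2)
b = r sin θ = 20 * -sqrt(2)/2 = -10*sqrt(2)
z = 10*sqrt(2) - 10*sqrt(2)i


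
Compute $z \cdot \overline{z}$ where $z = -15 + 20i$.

z * conjugate(z) = |z|^2 = a^2 + b^2
= (-15)^2 + 20^2 = 625


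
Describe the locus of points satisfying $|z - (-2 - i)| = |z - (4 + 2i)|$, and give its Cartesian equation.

|z - z1| = |z - z2| means z is equidistant from z1 and z2,
i.e. the perpendicular bisector of the segment from (-2, -1) to (4, 2) (midpoint (1, 1/2)).
With z = x + yi, square both sides:
(x - (-2))^2 + (y - (-1))^2 = (x - 4)^2 + (y - 2)^2
The x^2 and y^2 terms cancel: 12x + 6y = 20 - 5 = 15
Simplify: 4x + 2y = 5
Locus: Perpendicular bisector of the segment from (-2, -1) to (4, 2): the line 4x + 2y = 5


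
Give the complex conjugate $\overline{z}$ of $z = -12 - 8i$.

If z = a + bi, then conjugate(z) = a - bi
conjugate(-12 - 8i) = -12 + 8i


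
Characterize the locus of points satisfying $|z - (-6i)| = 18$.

|z - z0| = r describes a circle centered at z0 with radius r
Here z0 = -6i and r = 18
Locus: Circle centered at (0, -6) with radius 18


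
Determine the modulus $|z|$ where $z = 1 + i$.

|z| = sqrt(a^2 + b^2) = sqrt(1^2 + 1^2) = sqrt(2) = sqrt(2)


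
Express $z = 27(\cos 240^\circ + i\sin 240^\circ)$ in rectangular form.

a = r cos θ = 27 * -1/2 = -27/2
b = r sin θ = 27 * -sqrt(3)/2 = -27*sqrt(3)/2
z = -27/2 - (27*sqrt(3)/2)i


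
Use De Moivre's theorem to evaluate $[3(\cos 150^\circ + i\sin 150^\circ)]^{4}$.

By De Moivre: z^n = r^n(cos(nθ) + i sin(nθ))
= 3^4(cos(4*150°) + i sin(4*150°))
= 81(cos 240° + i sin 240°)
= -81/2 - (81*sqrt(3)/2)i


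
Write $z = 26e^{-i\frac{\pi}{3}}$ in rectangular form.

a = r cos θ = 26 * 1/2 = 13
b = r sin θ = 26 * -sqrt(3)/2 = -13*sqrt(3)
z = 13 - 13*sqrt(3)i


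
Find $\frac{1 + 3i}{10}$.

Divisor is real, so divide each part by 10:
= 1/10 + (3/10)i


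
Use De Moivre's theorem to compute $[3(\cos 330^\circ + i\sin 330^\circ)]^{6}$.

By De Moivre: z^n = r^n(cos(nθ) + i sin(nθ))
= 3^6(cos(6*330°) + i sin(6*330°))
= 729(cos 180° + i sin 180°)
= -729


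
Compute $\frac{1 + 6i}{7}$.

Divisor is real, so divide each part by 7:
= 1/7 + (6/7)i


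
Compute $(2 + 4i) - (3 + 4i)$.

(2 - 3) + (4 - 4)i = -1


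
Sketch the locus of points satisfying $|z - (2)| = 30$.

|z - z0| = r describes a circle centered at z0 with radius r
Here z0 = 2 and r = 30
Locus: Circle centered at (2, 0) with radius 30


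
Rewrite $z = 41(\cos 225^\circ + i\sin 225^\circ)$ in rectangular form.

a = r cos θ = 41 * -sqrt(2)/2 = -41*sqrt(2)/2
b = r sin θ = 41 * -sqrt(2)/2 = -41*sqrt(2)/2
z = -41*sqrt(2)/2 - (41*sqrt(2)/2)i


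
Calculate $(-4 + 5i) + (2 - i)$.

(-4 + 2) + (5 + (-1))i = -2 + 4i


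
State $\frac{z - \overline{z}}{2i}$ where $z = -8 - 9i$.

z - conjugate(z) = 2bi
(z - conjugate(z))/(2i) = 2bi/(2i) = b = -9


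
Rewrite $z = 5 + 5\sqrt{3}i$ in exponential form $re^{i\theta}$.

r = |z| = sqrt((5)^2 + (5*sqrt(3))^2) = sqrt(25 + 75) = sqrt(100) = 10
θ = arctan(b/a) = arctan(8.6603/5) (quadrant-adjusted) = 60° = π/3
z = 10e^(i*π/3)


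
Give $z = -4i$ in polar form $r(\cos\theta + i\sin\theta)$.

r = |z| = sqrt(a^2 + b^2) = sqrt((0)^2 + (-4)^2) = sqrt(0 + 16) = sqrt(16) = 4
a = 0 and b < 0, so z lies on the negative imaginary axis: θ = 270°
z = 4(cos 270° + i sin 270°)


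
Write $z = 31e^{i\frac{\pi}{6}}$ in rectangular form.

a = r cos θ = 31 * sqrt(3)/2 = 31*sqrt(3)/2
b = r sin θ = 31 * 1/2 = 31/2
z = 31*sqrt(3)/2 + (31/2)i


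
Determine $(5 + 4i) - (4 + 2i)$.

(5 - 4) + (4 - 2)i = 1 + 2i


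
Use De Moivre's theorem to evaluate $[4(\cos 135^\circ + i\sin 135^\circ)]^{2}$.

By De Moivre: z^n = r^n(cos(nθ) + i sin(nθ))
= 4^2(cos(2*135°) + i sin(2*135°))
= 16(cos 270° + i sin 270°)
= -16i


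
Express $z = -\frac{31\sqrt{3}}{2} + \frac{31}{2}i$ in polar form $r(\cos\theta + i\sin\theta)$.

r = |z| = sqrt(a^2 + b^2) = sqrt((-31*sqrt(3)/2)^2 + (31/2)^2) = sqrt(2883/4 + 961/4) = sqrt(961) = 31
θ = arctan(b/a) = arctan(15.5/-26.8468) (quadrant-adjusted) = 150°
z = 31(cos 150° + i sin 150°)


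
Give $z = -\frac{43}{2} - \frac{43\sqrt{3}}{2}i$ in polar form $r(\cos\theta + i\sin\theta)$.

r = |z| = sqrt(a^2 + b^2) = sqrt((-43/2)^2 + (-43*sqrt(3)/2)^2) = sqrt(1849/4 + 5547/4) = sqrt(1849) = 43
θ = arctan(b/a) = arctan(-37.2391/-21.5) (quadrant-adjusted) = 240°
z = 43(cos 240° + i sin 240°)


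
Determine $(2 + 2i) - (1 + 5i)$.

(2 - 1) + (2 - 5)i = 1 - 3i


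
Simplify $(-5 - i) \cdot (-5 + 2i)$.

(a1*a2 - b1*b2) + (a1*b2 + b1*a2)i
= (25 - (-2)) + (-10 + 5)i
= 27 - 5i


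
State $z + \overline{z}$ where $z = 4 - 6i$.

z + conjugate(z) = (a + bi) + (a - bi) = 2a
= 2 * 4 = 8


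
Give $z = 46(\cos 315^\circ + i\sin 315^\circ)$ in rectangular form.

a = r cos θ = 46 * sqrt(2)/2 = 23*sqrt(2)
b = r sin θ = 46 * -sqrt(2)/2 = -23*sqrt(2)
z = 23*sqrt(2) - 23*sqrt(2)i


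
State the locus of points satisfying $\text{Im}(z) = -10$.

Im(z) = y where z = x + yi; the equation y = -10 is satisfied by all points with that y-coordinate
Locus: Horizontal line y = -10


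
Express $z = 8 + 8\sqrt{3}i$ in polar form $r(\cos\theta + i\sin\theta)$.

r = |z| = sqrt(a^2 + b^2) = sqrt((8)^2 + (8*sqrt(3))^2) = sqrt(64 + 192) = sqrt(256) = 16
θ = arctan(b/a) = arctan(13.8564/8) (quadrant-adjusted) = 60°
z = 16(cos 60° + i sin 60°)


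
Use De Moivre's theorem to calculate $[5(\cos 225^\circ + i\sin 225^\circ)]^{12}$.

By De Moivre: z^n = r^n(cos(nθ) + i sin(nθ))
= 5^12(cos(12*225°) + i sin(12*225°))
= 244140625(cos 180° + i sin 180°)
= -244140625


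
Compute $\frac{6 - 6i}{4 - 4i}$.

Multiply numerator and denominator by conjugate (4 + 4i):
= (6 - 6i)(4 + 4i) / (4^2 + (-4)^2)
= (48) / 32
Divide through by 16: (3) / 2
= 3/2


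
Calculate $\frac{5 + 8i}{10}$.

Divisor is real, so divide each part by 10:
= 1/2 + (4/5)i


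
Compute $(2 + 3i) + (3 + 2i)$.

(2 + 3) + (3 + 2)i = 5 + 5i


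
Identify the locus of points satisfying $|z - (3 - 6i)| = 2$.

|z - z0| = r describes a circle centered at z0 with radius r
Here z0 = 3 - 6i and r = 2
Locus: Circle centered at (3, -6) with radius 2


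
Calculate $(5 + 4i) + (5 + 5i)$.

(5 + 5) + (4 + 5)i = 10 + 9i


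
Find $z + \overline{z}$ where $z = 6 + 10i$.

z + conjugate(z) = (a + bi) + (a - bi) = 2a
= 2 * 6 = 12


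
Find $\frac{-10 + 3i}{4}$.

Divisor is real, so divide each part by 4:
= -5/2 + (3/4)i


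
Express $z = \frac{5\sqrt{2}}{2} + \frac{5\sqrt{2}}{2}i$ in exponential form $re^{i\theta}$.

r = |z| = sqrt((5*sqrt(2)/2)^2 + (5*sqrt(2)/2)^2) = sqrt(25/2 + 25/2) = sqrt(25) = 5
θ = arctan(b/a) = arctan(3.5355/3.5355) (quadrant-adjusted) = 45° = π/4
z = 5e^(i*π/4)


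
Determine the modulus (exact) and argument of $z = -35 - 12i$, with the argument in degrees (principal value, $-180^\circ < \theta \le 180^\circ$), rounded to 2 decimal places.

|z| = sqrt((-35)^2 + (-12)^2) = 37
arg(z) = arctan(b/a) = arctan(-12/-35) (quadrant-adjusted) = -161.08°


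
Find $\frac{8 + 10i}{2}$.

Divisor is real, so divide each part by 2:
= 4 + 5i


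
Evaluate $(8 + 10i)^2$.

(a + bi)^2 = a^2 - b^2 + 2abi
= 8^2 - 10^2 + 2*8*10i
= -36 + 160i


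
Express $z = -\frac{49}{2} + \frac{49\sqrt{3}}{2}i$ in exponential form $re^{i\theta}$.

r = |z| = sqrt((-49/2)^2 + (49*sqrt(3)/2)^2) = sqrt(2401/4 + 7203/4) = sqrt(2401) = 49
θ = arctan(b/a) = arctan(42.4352/-24.5) (quadrant-adjusted) = 120° = 2π/3
z = 49e^(i*2π/3)


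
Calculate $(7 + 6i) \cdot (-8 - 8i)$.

(a1*a2 - b1*b2) + (a1*b2 + b1*a2)i
= (-56 - (-48)) + (-56 + (-48))i
= -8 - 104i


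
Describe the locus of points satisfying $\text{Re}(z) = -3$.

Re(z) = x where z = x + yi; the equation x = -3 is satisfied by all points with that x-coordinate
Locus: Vertical line x = -3


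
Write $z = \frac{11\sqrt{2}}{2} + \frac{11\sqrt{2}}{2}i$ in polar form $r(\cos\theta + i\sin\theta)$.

r = |z| = sqrt(a^2 + b^2) = sqrt((11*sqrt(2)/2)^2 + (11*sqrt(2)/2)^2) = sqrt(121/2 + 121/2) = sqrt(121) = 11
θ = arctan(b/a) = arctan(7.7782/7.7782) (quadrant-adjusted) = 45°
z = 11(cos 45° + i sin 45°)


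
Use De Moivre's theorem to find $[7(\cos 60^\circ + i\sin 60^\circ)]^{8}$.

By De Moivre: z^n = r^n(cos(nθ) + i sin(nθ))
= 7^8(cos(8*60°) + i sin(8*60°))
= 5764801(cos 120° + i sin 120°)
= -5764801/2 + (5764801*sqrt(3)/2)i


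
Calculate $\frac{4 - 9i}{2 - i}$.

Multiply numerator and denominator by conjugate (2 + i):
= (4 - 9i)(2 + i) / (2^2 + (-1)^2)
= (17 - 14i) / 5
= 17/5 - (14/5)i


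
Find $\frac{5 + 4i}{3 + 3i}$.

Multiply numerator and denominator by conjugate (3 - 3i):
= (5 + 4i)(3 - 3i) / (3^2 + 3^2)
= (27 - 3i) / 18
Divide through by 3: (9 - i) / 6
= 3/2 - (1/6)i


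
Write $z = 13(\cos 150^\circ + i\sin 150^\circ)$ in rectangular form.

a = r cos θ = 13 * -sqrt(3)/2 = -13*sqrt(3)/2
b = r sin θ = 13 * 1/2 = 13/2
z = -13*sqrt(3)/2 + (13/2)i


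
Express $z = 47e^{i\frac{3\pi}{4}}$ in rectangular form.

a = r cos θ = 47 * -sqrt(2)/2 = -47*sqrt(2)/2
b = r sin θ = 47 * sqrt(2)/2 = 47*sqrt(2)/2
z = -47*sqrt(2)/2 + (47*sqrt(2)/2)i


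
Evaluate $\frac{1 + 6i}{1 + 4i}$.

Multiply numerator and denominator by conjugate (1 - 4i):
= (1 + 6i)(1 - 4i) / (1^2 + 4^2)
= (25 + 2i) / 17
= 25/17 + (2/17)i


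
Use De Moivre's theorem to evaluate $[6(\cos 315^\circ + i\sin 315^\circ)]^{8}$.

By De Moivre: z^n = r^n(cos(nθ) + i sin(nθ))
= 6^8(cos(8*315°) + i sin(8*315°))
= 1679616(cos 0° + i sin 0°)
= 1679616


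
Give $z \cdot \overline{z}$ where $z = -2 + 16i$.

z * conjugate(z) = |z|^2 = a^2 + b^2
= (-2)^2 + 16^2 = 260


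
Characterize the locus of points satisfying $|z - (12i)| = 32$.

|z - z0| = r describes a circle centered at z0 with radius r
Here z0 = 12i and r = 32
Locus: Circle centered at (0, 12) with radius 32


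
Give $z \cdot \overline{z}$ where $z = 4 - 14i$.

z * conjugate(z) = |z|^2 = a^2 + b^2
= 4^2 + (-14)^2 = 212


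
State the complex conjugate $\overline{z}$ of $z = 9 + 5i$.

If z = a + bi, then conjugate(z) = a - bi
conjugate(9 + 5i) = 9 - 5i


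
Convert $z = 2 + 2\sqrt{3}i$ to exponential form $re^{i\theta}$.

r = |z| = sqrt((2)^2 + (2*sqrt(3))^2) = sqrt(4 + 12) = sqrt(16) = 4
θ = arctan(b/a) = arctan(3.4641/2) (quadrant-adjusted) = 60° = π/3
z = 4e^(i*π/3)


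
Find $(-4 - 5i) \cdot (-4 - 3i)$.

(a1*a2 - b1*b2) + (a1*b2 + b1*a2)i
= (16 - 15) + (12 + 20)i
= 1 + 32i


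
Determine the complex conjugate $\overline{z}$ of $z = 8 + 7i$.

If z = a + bi, then conjugate(z) = a - bi
conjugate(8 + 7i) = 8 - 7i


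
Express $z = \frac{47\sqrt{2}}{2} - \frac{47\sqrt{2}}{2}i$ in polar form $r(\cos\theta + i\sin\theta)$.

r = |z| = sqrt(a^2 + b^2) = sqrt((47*sqrt(2)/2)^2 + (-47*sqrt(2)/2)^2) = sqrt(2209/2 + 2209/2) = sqrt(2209) = 47
θ = arctan(b/a) = arctan(-33.234/33.234) (quadrant-adjusted) = 315°
z = 47(cos 315° + i sin 315°)


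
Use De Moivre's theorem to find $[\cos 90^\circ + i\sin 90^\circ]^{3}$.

By De Moivre: z^n = r^n(cos(nθ) + i sin(nθ))
= 1^3(cos(3*90°) + i sin(3*90°))
= 1(cos 270° + i sin 270°)
= -i


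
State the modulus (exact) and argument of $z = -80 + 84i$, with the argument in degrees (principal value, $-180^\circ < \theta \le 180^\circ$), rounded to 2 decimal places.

|z| = sqrt((-80)^2 + 84^2) = 116
arg(z) = arctan(b/a) = arctan(84/-80) (quadrant-adjusted) = 133.60°


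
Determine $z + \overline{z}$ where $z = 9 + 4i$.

z + conjugate(z) = (a + bi) + (a - bi) = 2a
= 2 * 9 = 18


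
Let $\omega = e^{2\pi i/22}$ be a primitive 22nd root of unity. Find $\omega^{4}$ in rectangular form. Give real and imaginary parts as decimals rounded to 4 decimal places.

ω^4 = e^(2πi·4/22) = e^(i·4π/11)
= cos(4π/11) + i sin(4π/11)
= 0.4154 + 0.9096i


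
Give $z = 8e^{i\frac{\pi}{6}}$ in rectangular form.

a = r cos θ = 8 * sqrt(3)/2 = 4*sqrt(3)
b = r sin θ = 8 * 1/2 = 4
z = 4*sqrt(3) + 4i


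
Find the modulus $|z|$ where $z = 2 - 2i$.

|z| = sqrt(a^2 + b^2) = sqrt(2^2 + (-2)^2) = sqrt(8) = sqrt(8)


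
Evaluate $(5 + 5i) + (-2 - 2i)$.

(5 + (-2)) + (5 + (-2))i = 3 + 3i


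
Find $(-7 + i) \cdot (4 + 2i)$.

(a1*a2 - b1*b2) + (a1*b2 + b1*a2)i
= (-28 - 2) + (-14 + 4)i
= -30 - 10i


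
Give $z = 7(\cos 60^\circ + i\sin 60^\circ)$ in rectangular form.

a = r cos θ = 7 * 1/2 = 7/2
b = r sin θ = 7 * sqrt(3)/2 = 7*sqrt(3)/2
z = 7/2 + (7*sqrt(3)/2)i


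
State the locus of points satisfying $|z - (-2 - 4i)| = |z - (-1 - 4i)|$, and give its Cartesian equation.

|z - z1| = |z - z2| means z is equidistant from z1 and z2,
i.e. the perpendicular bisector of the segment from (-2, -4) to (-1, -4) (midpoint (-3/2, -4)).
With z = x + yi, square both sides:
(x - (-2))^2 + (y - (-4))^2 = (x - (-1))^2 + (y - (-4))^2
The x^2 and y^2 terms cancel: 2x + 0y = 17 - 20 = -3
Simplify: x = -3/2
Locus: Perpendicular bisector of the segment from (-2, -4) to (-1, -4): the line x = -3/2


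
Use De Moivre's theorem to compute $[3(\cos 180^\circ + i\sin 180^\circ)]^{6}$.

By De Moivre: z^n = r^n(cos(nθ) + i sin(nθ))
= 3^6(cos(6*180°) + i sin(6*180°))
= 729(cos 0° + i sin 0°)
= 729


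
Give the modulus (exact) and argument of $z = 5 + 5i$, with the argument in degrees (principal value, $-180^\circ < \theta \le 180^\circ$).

|z| = sqrt(5^2 + 5^2) = sqrt(50)
arg(z) = arctan(b/a) = arctan(5/5) (quadrant-adjusted) = 45°


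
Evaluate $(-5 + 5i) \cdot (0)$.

(a1*a2 - b1*b2) + (a1*b2 + b1*a2)i
= (0 - 0) + (0 + 0)i
= 0


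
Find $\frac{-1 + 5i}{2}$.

Divisor is real, so divide each part by 2:
= -1/2 + (5/2)i


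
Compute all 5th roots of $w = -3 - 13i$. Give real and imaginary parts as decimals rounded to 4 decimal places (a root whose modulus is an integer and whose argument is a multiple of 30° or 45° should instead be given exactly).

|w| = sqrt(178) ≈ 13.341664, arg(w) ≈ 257.005383°
Root modulus = sqrt(178)^(1/5) ≈ 1.678966
Root arguments: θ_k = (arg(w) + 360°k)/5 for k = 0, 1, ..., 4
Compute each root as (root modulus)(cos θ_k + i sin θ_k) using full-precision intermediates, then round to 4 decimal places.
Roots: 1.0474 + 1.3122i, -0.9243 + 1.4017i, -1.6187 - 0.4459i, -0.0761 - 1.6772i, 1.5716 - 0.5907i


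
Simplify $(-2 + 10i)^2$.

(a + bi)^2 = a^2 - b^2 + 2abi
= (-2)^2 - 10^2 + 2*(-2)*10i
= -96 - 40i


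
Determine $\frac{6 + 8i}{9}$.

Divisor is real, so divide each part by 9:
= 2/3 + (8/9)i


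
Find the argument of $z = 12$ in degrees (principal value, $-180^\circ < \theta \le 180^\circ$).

b = 0 and a > 0, so z lies on the positive real axis: θ = 0°


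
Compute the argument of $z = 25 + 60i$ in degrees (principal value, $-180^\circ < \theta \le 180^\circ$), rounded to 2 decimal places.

θ = arctan(b/a) = arctan(60/25) (quadrant-adjusted) = 67.38°


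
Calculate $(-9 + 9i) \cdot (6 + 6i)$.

(a1*a2 - b1*b2) + (a1*b2 + b1*a2)i
= (-54 - 54) + (-54 + 54)i
= -108


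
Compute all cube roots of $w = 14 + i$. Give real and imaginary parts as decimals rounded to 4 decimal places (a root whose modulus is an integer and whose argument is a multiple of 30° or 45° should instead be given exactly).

|w| = sqrt(197) ≈ 14.035669, arg(w) ≈ 4.085617°
Root modulus = sqrt(197)^(1/3) ≈ 2.412187
Root arguments: θ_k = (arg(w) + 360°k)/3 for k = 0, 1, ..., 2
Compute each root as (root modulus)(cos θ_k + i sin θ_k) using full-precision intermediates, then round to 4 decimal places.
Roots: 2.4115 + 0.0573i, -1.2554 + 2.0598i, -1.1561 - 2.1171i


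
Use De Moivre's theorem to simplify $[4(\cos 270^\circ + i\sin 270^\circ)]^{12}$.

By De Moivre: z^n = r^n(cos(nθ) + i sin(nθ))
= 4^12(cos(12*270°) + i sin(12*270°))
= 16777216(cos 0° + i sin 0°)
= 16777216


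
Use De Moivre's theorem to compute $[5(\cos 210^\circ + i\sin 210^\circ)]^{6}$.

By De Moivre: z^n = r^n(cos(nθ) + i sin(nθ))
= 5^6(cos(6*210°) + i sin(6*210°))
= 15625(cos 180° + i sin 180°)
= -15625


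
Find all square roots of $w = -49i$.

|w| = 49, arg(w) = 270°
Root modulus = 49^(1/2) = 7
Root arguments: θ_k = (270° + 360°k)/2 for k = 0, 1, ..., 1
Roots: -7*sqrt(2)/2 + (7*sqrt(2)/2)i, 7*sqrt(2)/2 - (7*sqrt(2)/2)i


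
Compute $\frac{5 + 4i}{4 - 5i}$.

Multiply numerator and denominator by conjugate (4 + 5i):
= (5 + 4i)(4 + 5i) / (4^2 + (-5)^2)
= (41i) / 41
= i


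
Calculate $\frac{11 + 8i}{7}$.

Divisor is real, so divide each part by 7:
= 11/7 + (8/7)i


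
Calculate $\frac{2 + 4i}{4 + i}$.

Multiply numerator and denominator by conjugate (4 - i):
= (2 + 4i)(4 - i) / (4^2 + 1^2)
= (12 + 14i) / 17
= 12/17 + (14/17)i


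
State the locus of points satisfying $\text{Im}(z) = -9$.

Im(z) = y where z = x + yi; the equation y = -9 is satisfied by all points with that y-coordinate
Locus: Horizontal line y = -9


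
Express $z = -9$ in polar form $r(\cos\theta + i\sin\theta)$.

r = |z| = sqrt(a^2 + b^2) = sqrt((-9)^2 + (0)^2) = sqrt(81 + 0) = sqrt(81) = 9
b = 0 and a < 0, so z lies on the negative real axis: θ = 180°
z = 9(cos 180° + i sin 180°)


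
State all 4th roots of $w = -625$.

|w| = 625, arg(w) = 180°
Root modulus = 625^(1/4) = 5
Root arguments: θ_k = (180° + 360°k)/4 for k = 0, 1, ..., 3
Roots: 5*sqrt(2)/2 + (5*sqrt(2)/2)i, -5*sqrt(2)/2 + (5*sqrt(2)/2)i, -5*sqrt(2)/2 - (5*sqrt(2)/2)i, 5*sqrt(2)/2 - (5*sqrt(2)/2)i


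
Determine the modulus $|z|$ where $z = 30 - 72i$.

|z| = sqrt(a^2 + b^2) = sqrt(30^2 + (-72)^2) = sqrt(6084) = 78


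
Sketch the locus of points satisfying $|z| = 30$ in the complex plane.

|z| = 30 means sqrt(x^2 + y^2) = 30
This is a circle of radius 30 centered at the origin


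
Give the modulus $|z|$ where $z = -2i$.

|z| = sqrt(a^2 + b^2) = sqrt(0^2 + (-2)^2) = sqrt(4) = 2


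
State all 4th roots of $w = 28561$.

|w| = 28561, arg(w) = 0°
Root modulus = 28561^(1/4) = 13
Root arguments: θ_k = (0° + 360°k)/4 for k = 0, 1, ..., 3
Roots: 13, 13i, -13, -13i


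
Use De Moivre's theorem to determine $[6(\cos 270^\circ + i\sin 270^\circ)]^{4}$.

By De Moivre: z^n = r^n(cos(nθ) + i sin(nθ))
= 6^4(cos(4*270°) + i sin(4*270°))
= 1296(cos 0° + i sin 0°)
= 1296


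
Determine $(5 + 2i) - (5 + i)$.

(5 - 5) + (2 - 1)i = i


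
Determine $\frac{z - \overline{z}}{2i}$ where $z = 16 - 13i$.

z - conjugate(z) = 2bi
(z - conjugate(z))/(2i) = 2bi/(2i) = b = -13


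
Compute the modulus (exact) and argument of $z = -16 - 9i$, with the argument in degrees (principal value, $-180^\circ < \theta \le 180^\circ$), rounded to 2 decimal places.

|z| = sqrt((-16)^2 + (-9)^2) = sqrt(337)
arg(z) = arctan(b/a) = arctan(-9/-16) (quadrant-adjusted) = -150.64°


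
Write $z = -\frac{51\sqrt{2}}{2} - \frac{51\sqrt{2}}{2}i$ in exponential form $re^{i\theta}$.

r = |z| = sqrt((-51*sqrt(2)/2)^2 + (-51*sqrt(2)/2)^2) = sqrt(2601/2 + 2601/2) = sqrt(2601) = 51
θ = arctan(b/a) = arctan(-36.0624/-36.0624) (quadrant-adjusted) = 225° = 5π/4
z = 51e^(i*5π/4)


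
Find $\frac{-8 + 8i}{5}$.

Divisor is real, so divide each part by 5:
= -8/5 + (8/5)i


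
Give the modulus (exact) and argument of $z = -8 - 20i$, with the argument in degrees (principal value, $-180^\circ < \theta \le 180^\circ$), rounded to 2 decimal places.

|z| = sqrt((-8)^2 + (-20)^2) = sqrt(464)
arg(z) = arctan(b/a) = arctan(-20/-8) (quadrant-adjusted) = -111.80°


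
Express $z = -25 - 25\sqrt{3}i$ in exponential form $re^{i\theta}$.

r = |z| = sqrt((-25)^2 + (-25*sqrt(3))^2) = sqrt(625 + 1875) = sqrt(2500) = 50
θ = arctan(b/a) = arctan(-43.3013/-25) (quadrant-adjusted) = -120° = -2π/3
z = 50e^(-i*2π/3)


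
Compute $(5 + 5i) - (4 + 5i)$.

(5 - 4) + (5 - 5)i = 1


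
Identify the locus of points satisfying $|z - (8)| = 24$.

|z - z0| = r describes a circle centered at z0 with radius r
Here z0 = 8 and r = 24
Locus: Circle centered at (8, 0) with radius 24


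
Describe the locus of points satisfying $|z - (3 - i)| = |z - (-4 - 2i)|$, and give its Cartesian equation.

|z - z1| = |z - z2| means z is equidistant from z1 and z2,
i.e. the perpendicular bisector of the segment from (3, -1) to (-4, -2) (midpoint (-1/2, -3/2)).
With z = x + yi, square both sides:
(x - 3)^2 + (y - (-1))^2 = (x - (-4))^2 + (y - (-2))^2
The x^2 and y^2 terms cancel: -14x + (-2)y = 20 - 10 = 10
Simplify: 7x + y = -5
Locus: Perpendicular bisector of the segment from (3, -1) to (-4, -2): the line 7x + y = -5


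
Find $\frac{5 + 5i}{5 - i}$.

Multiply numerator and denominator by conjugate (5 + i):
= (5 + 5i)(5 + i) / (5^2 + (-1)^2)
= (20 + 30i) / 26
Divide through by 2: (10 + 15i) / 13
= 10/13 + (15/13)i


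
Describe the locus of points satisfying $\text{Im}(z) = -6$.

Im(z) = y where z = x + yi; the equation y = -6 is satisfied by all points with that y-coordinate
Locus: Horizontal line y = -6


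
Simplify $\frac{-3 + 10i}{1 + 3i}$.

Multiply numerator and denominator by conjugate (1 - 3i):
= (-3 + 10i)(1 - 3i) / (1^2 + 3^2)
= (27 + 19i) / 10
= 27/10 + (19/10)i


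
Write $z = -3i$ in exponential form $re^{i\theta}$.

r = |z| = sqrt((0)^2 + (-3)^2) = sqrt(0 + 9) = sqrt(9) = 3
a = 0 and b < 0, so z lies on the negative imaginary axis: θ = -90° = -π/2
z = 3e^(-i*π/2)


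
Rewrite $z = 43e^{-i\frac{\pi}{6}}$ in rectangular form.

a = r cos θ = 43 * sqrt(3)/2 = 43*sqrt(3)/2
b = r sin θ = 43 * -1/2 = -43/2
z = 43*sqrt(3)/2 - (43/2)i


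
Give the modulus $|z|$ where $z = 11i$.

|z| = sqrt(a^2 + b^2) = sqrt(0^2 + 11^2) = sqrt(121) = 11


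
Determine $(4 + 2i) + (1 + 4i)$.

(4 + 1) + (2 + 4)i = 5 + 6i


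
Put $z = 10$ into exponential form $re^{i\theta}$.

r = |z| = sqrt((10)^2 + (0)^2) = sqrt(100 + 0) = sqrt(100) = 10
b = 0 and a > 0, so z lies on the positive real axis: θ = 0
z = 10e^(i*0) = 10


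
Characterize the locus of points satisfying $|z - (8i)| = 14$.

|z - z0| = r describes a circle centered at z0 with radius r
Here z0 = 8i and r = 14
Locus: Circle centered at (0, 8) with radius 14


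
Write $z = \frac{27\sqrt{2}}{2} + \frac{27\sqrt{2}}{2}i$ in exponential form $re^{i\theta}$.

r = |z| = sqrt((27*sqrt(2)/2)^2 + (27*sqrt(2)/2)^2) = sqrt(729/2 + 729/2) = sqrt(729) = 27
θ = arctan(b/a) = arctan(19.0919/19.0919) (quadrant-adjusted) = 45° = π/4
z = 27e^(i*π/4)


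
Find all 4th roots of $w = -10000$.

|w| = 10000, arg(w) = 180°
Root modulus = 10000^(1/4) = 10
Root arguments: θ_k = (180° + 360°k)/4 for k = 0, 1, ..., 3
Roots: 5*sqrt(2) + 5*sqrt(2)i, -5*sqrt(2) + 5*sqrt(2)i, -5*sqrt(2) - 5*sqrt(2)i, 5*sqrt(2) - 5*sqrt(2)i


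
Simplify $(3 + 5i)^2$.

(a + bi)^2 = a^2 - b^2 + 2abi
= 3^2 - 5^2 + 2*3*5i
= -16 + 30i


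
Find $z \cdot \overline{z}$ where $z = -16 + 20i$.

z * conjugate(z) = |z|^2 = a^2 + b^2
= (-16)^2 + 20^2 = 656


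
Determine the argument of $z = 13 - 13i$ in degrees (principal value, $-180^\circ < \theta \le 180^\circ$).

θ = arctan(b/a) = arctan(-13/13) (quadrant-adjusted) = -45°


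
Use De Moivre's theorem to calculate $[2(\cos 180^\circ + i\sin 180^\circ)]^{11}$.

By De Moivre: z^n = r^n(cos(nθ) + i sin(nθ))
= 2^11(cos(11*180°) + i sin(11*180°))
= 2048(cos 180° + i sin 180°)
= -2048


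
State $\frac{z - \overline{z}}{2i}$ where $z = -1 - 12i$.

z - conjugate(z) = 2bi
(z - conjugate(z))/(2i) = 2bi/(2i) = b = -12


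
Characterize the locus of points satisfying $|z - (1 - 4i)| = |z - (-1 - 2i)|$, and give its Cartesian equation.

|z - z1| = |z - z2| means z is equidistant from z1 and z2,
i.e. the perpendicular bisector of the segment from (1, -4) to (-1, -2) (midpoint (0, -3)).
With z = x + yi, square both sides:
(x - 1)^2 + (y - (-4))^2 = (x - (-1))^2 + (y - (-2))^2
The x^2 and y^2 terms cancel: -4x + 4y = 5 - 17 = -12
Simplify: x - y = 3
Locus: Perpendicular bisector of the segment from (1, -4) to (-1, -2): the line x - y = 3


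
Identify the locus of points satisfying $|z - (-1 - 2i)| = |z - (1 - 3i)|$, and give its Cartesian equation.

|z - z1| = |z - z2| means z is equidistant from z1 and z2,
i.e. the perpendicular bisector of the segment from (-1, -2) to (1, -3) (midpoint (0, -5/2)).
With z = x + yi, square both sides:
(x - (-1))^2 + (y - (-2))^2 = (x - 1)^2 + (y - (-3))^2
The x^2 and y^2 terms cancel: 4x + (-2)y = 10 - 5 = 5
Simplify: 4x - 2y = 5
Locus: Perpendicular bisector of the segment from (-1, -2) to (1, -3): the line 4x - 2y = 5


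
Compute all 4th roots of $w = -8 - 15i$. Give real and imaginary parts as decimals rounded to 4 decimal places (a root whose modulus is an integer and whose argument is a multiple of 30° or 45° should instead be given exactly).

|w| = 17, arg(w) ≈ 241.927513°
Root modulus = 17^(1/4) ≈ 2.030543
Root arguments: θ_k = (arg(w) + 360°k)/4 for k = 0, 1, ..., 3
Compute each root as (root modulus)(cos θ_k + i sin θ_k) using full-precision intermediates, then round to 4 decimal places.
Roots: 1.0004 + 1.7670i, -1.7670 + 1.0004i, -1.0004 - 1.7670i, 1.7670 - 1.0004i
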